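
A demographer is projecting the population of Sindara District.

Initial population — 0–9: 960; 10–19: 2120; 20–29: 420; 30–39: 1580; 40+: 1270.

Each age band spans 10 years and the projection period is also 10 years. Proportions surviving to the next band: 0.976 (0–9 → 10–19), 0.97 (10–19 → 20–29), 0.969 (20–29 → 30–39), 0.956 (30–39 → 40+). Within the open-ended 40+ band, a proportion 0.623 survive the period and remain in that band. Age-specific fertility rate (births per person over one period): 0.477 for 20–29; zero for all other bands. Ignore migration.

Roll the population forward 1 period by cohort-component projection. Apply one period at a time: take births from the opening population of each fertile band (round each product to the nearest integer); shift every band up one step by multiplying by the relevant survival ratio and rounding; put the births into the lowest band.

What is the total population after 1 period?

Period 1.
Births: 420 × 0.477 = 200
10–19: 960 × 0.976 = 937
20–29: 2120 × 0.97 = 2056
30–39: 420 × 0.969 = 407
40+: 1580 × 0.956 + 1270 × 0.623 = 1510 + 791 = 2301
→ [200, 937, 2056, 407, 2301]
Total after period 1: 200 + 937 + 2056 + 407 + 2301 = 5901

5901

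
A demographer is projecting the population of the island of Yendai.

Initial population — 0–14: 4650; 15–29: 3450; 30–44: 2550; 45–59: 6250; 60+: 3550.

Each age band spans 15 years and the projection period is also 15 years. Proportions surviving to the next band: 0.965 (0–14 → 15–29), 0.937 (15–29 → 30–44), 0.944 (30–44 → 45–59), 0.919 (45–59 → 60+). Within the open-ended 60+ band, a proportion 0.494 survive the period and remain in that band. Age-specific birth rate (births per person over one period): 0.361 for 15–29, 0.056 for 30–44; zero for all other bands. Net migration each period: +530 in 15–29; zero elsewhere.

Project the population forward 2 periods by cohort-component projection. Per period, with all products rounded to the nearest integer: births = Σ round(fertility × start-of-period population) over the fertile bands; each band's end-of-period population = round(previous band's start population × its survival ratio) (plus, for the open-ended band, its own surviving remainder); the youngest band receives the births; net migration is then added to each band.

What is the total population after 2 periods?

Period 1:
Births: 3450 × 0.361 = 1245 ; 2550 × 0.056 = 143 → 1388
15–29: 4650 × 0.965 = 4487
30–44: 3450 × 0.937 = 3233
45–59: 2550 × 0.944 = 2407
60+: 6250 × 0.919 + 3550 × 0.494 = 5744 + 1754 = 7498
Net migration: 15–29 + 530 → 5017
End of period: [1388, 5017, 3233, 2407, 7498]
Period 2:
Births: 5017 × 0.361 = 1811 ; 3233 × 0.056 = 181 → 1992
15–29: 1388 × 0.965 = 1339
30–44: 5017 × 0.937 = 4701
45–59: 3233 × 0.944 = 3052
60+: 2407 × 0.919 + 7498 × 0.494 = 2212 + 3704 = 5916
Net migration: 15–29 + 530 → 1869
End of period: [1992, 1869, 4701, 3052, 5916]
Total after period 2: 1992 + 1869 + 4701 + 3052 + 5916 = 17530

17530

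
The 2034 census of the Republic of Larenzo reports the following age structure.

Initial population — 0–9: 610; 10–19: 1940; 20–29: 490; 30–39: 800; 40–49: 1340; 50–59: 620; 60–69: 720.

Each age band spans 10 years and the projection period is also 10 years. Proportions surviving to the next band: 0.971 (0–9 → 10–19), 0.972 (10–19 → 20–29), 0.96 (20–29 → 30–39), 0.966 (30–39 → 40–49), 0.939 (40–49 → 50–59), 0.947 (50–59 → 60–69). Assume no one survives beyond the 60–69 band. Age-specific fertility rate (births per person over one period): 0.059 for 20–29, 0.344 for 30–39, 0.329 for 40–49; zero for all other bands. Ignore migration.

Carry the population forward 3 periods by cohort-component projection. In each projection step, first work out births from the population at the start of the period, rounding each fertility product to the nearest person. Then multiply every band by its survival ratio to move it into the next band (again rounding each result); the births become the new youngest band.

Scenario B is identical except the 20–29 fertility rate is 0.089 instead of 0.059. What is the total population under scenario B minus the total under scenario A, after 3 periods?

86

[period 1]
Births: 490 × 0.059 = 29  |  800 × 0.344 = 275  |  1340 × 0.329 = 441 → total 745
10–19: 610 × 0.971 = 592
20–29: 1940 × 0.972 = 1886
30–39: 490 × 0.96 = 470
40–49: 800 × 0.966 = 773
50–59: 1340 × 0.939 = 1258
60–69: 620 × 0.947 = 587
End of period: [745, 592, 1886, 470, 773, 1258, 587]
[period 2]
Births: 1886 × 0.059 = 111  |  470 × 0.344 = 162  |  773 × 0.329 = 254 → total 527
10–19: 745 × 0.971 = 723
20–29: 592 × 0.972 = 575
30–39: 1886 × 0.96 = 1811
40–49: 470 × 0.966 = 454
50–59: 773 × 0.939 = 726
60–69: 1258 × 0.947 = 1191
End of period: [527, 723, 575, 1811, 454, 726, 1191]
[period 3]
Births: 575 × 0.059 = 34  |  1811 × 0.344 = 623  |  454 × 0.329 = 149 → total 806
10–19: 527 × 0.971 = 512
20–29: 723 × 0.972 = 703
30–39: 575 × 0.96 = 552
40–49: 1811 × 0.966 = 1749
50–59: 454 × 0.939 = 426
60–69: 726 × 0.947 = 688
End of period: [806, 512, 703, 552, 1749, 426, 688]
Scenario A total after 3 periods: 5436
Scenario B projection —
[period 1]
Births: 490 × 0.089 = 44  |  800 × 0.344 = 275  |  1340 × 0.329 = 441 → total 760
10–19: 610 × 0.971 = 592
20–29: 1940 × 0.972 = 1886
30–39: 490 × 0.96 = 470
40–49: 800 × 0.966 = 773
50–59: 1340 × 0.939 = 1258
60–69: 620 × 0.947 = 587
End of period: [760, 592, 1886, 470, 773, 1258, 587]
[period 2]
Births: 1886 × 0.089 = 168  |  470 × 0.344 = 162  |  773 × 0.329 = 254 → total 584
10–19: 760 × 0.971 = 738
20–29: 592 × 0.972 = 575
30–39: 1886 × 0.96 = 1811
40–49: 470 × 0.966 = 454
50–59: 773 × 0.939 = 726
60–69: 1258 × 0.947 = 1191
End of period: [584, 738, 575, 1811, 454, 726, 1191]
[period 3]
Births: 575 × 0.089 = 51  |  1811 × 0.344 = 623  |  454 × 0.329 = 149 → total 823
10–19: 584 × 0.971 = 567
20–29: 738 × 0.972 = 717
30–39: 575 × 0.96 = 552
40–49: 1811 × 0.966 = 1749
50–59: 454 × 0.939 = 426
60–69: 726 × 0.947 = 688
End of period: [823, 567, 717, 552, 1749, 426, 688]
Scenario B total after 3 periods: 5522
Difference B − A = 5522 − 5436 = 86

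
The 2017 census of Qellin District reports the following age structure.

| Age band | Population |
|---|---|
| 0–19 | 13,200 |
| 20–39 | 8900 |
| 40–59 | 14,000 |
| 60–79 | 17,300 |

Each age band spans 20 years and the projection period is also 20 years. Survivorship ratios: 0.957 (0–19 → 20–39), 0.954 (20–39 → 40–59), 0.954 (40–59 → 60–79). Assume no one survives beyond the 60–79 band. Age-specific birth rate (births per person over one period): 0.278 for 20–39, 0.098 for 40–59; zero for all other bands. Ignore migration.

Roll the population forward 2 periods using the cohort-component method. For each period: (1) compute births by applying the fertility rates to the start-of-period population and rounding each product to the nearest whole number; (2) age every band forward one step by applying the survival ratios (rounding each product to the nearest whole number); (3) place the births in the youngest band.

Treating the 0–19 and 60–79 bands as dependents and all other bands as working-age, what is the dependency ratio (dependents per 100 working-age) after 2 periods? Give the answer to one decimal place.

79.1

Let band 1 be 0–19 through band 4 = 60–79.
Period 1.
Births: 8900 * 0.278 = 2474, 14000 * 0.098 = 1372 → 3846
Band 2: 13200 * 0.957 = 12632
Band 3: 8900 * 0.954 = 8491
Band 4: 14000 * 0.954 = 13356
Population now: 0–19=3846, 20–39=12632, 40–59=8491, 60–79=13356
Period 2.
Births: 12632 * 0.278 = 3512, 8491 * 0.098 = 832 → 4344
Band 2: 3846 * 0.957 = 3681
Band 3: 12632 * 0.954 = 12051
Band 4: 8491 * 0.954 = 8100
Population now: 0–19=4344, 20–39=3681, 40–59=12051, 60–79=8100
Dependents (band 0–19 + band 60–79) = 4344 + 8100 = 12444; working-age = 15732; ratio = 12444/15732 × 100 = 79.1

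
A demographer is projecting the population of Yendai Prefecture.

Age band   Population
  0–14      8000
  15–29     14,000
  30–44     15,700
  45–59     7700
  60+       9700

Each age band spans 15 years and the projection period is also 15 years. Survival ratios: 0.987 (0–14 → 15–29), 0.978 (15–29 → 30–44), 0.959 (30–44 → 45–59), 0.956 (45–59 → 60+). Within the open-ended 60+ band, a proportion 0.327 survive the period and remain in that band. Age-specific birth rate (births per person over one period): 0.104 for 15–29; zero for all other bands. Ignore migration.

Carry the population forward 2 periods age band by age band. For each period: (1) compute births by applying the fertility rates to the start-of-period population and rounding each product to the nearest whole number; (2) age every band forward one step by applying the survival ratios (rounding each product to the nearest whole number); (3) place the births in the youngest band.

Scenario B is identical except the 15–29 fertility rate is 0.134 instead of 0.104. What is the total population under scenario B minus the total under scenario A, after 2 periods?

Numbering the bands 1..5 from youngest to oldest:
— Period 1 —
Births: 14000 * 0.104 = 1456
Band 2: 8000 * 0.987 = 7896
Band 3: 14000 * 0.978 = 13692
Band 4: 15700 * 0.959 = 15056
Band 5: 7700 * 0.956 + 9700 * 0.327 = 7361 + 3172 = 10533
End of period: [1456, 7896, 13692, 15056, 10533]
— Period 2 —
Births: 7896 * 0.104 = 821
Band 2: 1456 * 0.987 = 1437
Band 3: 7896 * 0.978 = 7722
Band 4: 13692 * 0.959 = 13131
Band 5: 15056 * 0.956 + 10533 * 0.327 = 14394 + 3444 = 17838
End of period: [821, 1437, 7722, 13131, 17838]
Scenario A total after 2 periods: 40949
Scenario B projection —
— Period 1 —
Births: 14000 * 0.134 = 1876
Band 2: 8000 * 0.987 = 7896
Band 3: 14000 * 0.978 = 13692
Band 4: 15700 * 0.959 = 15056
Band 5: 7700 * 0.956 + 9700 * 0.327 = 7361 + 3172 = 10533
End of period: [1876, 7896, 13692, 15056, 10533]
— Period 2 —
Births: 7896 * 0.134 = 1058
Band 2: 1876 * 0.987 = 1852
Band 3: 7896 * 0.978 = 7722
Band 4: 13692 * 0.959 = 13131
Band 5: 15056 * 0.956 + 10533 * 0.327 = 14394 + 3444 = 17838
End of period: [1058, 1852, 7722, 13131, 17838]
Scenario B total after 2 periods: 41601
Difference B − A = 41601 − 40949 = 652

652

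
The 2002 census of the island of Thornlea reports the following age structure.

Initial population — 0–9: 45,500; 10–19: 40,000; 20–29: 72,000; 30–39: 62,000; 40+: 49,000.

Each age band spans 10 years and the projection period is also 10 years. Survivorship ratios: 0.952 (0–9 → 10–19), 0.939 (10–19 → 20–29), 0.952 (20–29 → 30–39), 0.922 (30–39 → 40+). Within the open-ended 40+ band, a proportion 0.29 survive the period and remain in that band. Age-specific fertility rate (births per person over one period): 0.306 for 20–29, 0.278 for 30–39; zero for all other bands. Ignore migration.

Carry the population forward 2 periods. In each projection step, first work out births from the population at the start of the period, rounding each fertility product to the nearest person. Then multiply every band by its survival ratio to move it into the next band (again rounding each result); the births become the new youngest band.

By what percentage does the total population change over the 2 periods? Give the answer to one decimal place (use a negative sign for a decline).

-15.0

[period 1]
Births: 72000 × 0.306 = 22032  |  62000 × 0.278 = 17236 → 39268
10–19: 45500 × 0.952 = 43316
20–29: 40000 × 0.939 = 37560
30–39: 72000 × 0.952 = 68544
40+: 62000 × 0.922 + 49000 × 0.29 = 57164 + 14210 = 71374
Giving 39268 / 43316 / 37560 / 68544 / 71374.
[period 2]
Births: 37560 × 0.306 = 11493  |  68544 × 0.278 = 19055 → 30548
10–19: 39268 × 0.952 = 37383
20–29: 43316 × 0.939 = 40674
30–39: 37560 × 0.952 = 35757
40+: 68544 × 0.922 + 71374 × 0.29 = 63198 + 20698 = 83896
Giving 30548 / 37383 / 40674 / 35757 / 83896.
Total: 268500 → 228258; change = -40242; percentage change = -15.0%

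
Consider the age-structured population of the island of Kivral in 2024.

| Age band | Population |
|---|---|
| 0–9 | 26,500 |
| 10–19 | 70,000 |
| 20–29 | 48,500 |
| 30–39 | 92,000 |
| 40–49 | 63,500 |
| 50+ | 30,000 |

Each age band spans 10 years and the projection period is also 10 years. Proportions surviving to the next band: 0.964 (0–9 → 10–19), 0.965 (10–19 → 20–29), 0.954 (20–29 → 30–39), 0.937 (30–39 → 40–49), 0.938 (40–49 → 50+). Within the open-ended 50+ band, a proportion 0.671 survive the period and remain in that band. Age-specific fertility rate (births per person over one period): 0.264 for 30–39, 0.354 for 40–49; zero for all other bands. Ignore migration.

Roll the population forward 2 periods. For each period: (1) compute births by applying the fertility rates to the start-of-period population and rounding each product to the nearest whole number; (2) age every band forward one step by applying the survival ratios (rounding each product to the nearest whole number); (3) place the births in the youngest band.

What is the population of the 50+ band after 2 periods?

[period 1]
Births: 92000 × 0.264 = 24288  |  63500 × 0.354 = 22479 ⇒ total 46767
10–19: 26500 × 0.964 = 25546
20–29: 70000 × 0.965 = 67550
30–39: 48500 × 0.954 = 46269
40–49: 92000 × 0.937 = 86204
50+: 63500 × 0.938 + 30000 × 0.671 = 59563 + 20130 = 79693
Population now: 0–9=46767, 10–19=25546, 20–29=67550, 30–39=46269, 40–49=86204, 50+=79693
[period 2]
Births: 46269 × 0.264 = 12215  |  86204 × 0.354 = 30516 ⇒ total 42731
10–19: 46767 × 0.964 = 45083
20–29: 25546 × 0.965 = 24652
30–39: 67550 × 0.954 = 64443
40–49: 46269 × 0.937 = 43354
50+: 86204 × 0.938 + 79693 × 0.671 = 80859 + 53474 = 134333
Population now: 0–9=42731, 10–19=45083, 20–29=24652, 30–39=64443, 40–49=43354, 50+=134333

134333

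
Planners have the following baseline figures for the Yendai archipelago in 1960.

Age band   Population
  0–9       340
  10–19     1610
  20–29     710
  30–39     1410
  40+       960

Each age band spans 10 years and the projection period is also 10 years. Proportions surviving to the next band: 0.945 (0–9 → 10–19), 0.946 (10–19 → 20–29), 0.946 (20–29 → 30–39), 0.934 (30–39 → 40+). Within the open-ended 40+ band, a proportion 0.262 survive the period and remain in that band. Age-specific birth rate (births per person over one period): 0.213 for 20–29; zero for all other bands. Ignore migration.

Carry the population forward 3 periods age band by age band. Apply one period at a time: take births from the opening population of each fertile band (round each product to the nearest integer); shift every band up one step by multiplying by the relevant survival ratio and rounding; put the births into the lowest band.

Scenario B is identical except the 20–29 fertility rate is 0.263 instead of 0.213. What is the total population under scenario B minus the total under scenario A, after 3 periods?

After projecting period 1:
Births: 710 × 0.213 = 151
10–19: 340 × 0.945 = 321
20–29: 1610 × 0.946 = 1523
30–39: 710 × 0.946 = 672
40+: 1410 × 0.934 + 960 × 0.262 = 1317 + 252 = 1569
End of period: [151, 321, 1523, 672, 1569]
After projecting period 2:
Births: 1523 × 0.213 = 324
10–19: 151 × 0.945 = 143
20–29: 321 × 0.946 = 304
30–39: 1523 × 0.946 = 1441
40+: 672 × 0.934 + 1569 × 0.262 = 628 + 411 = 1039
End of period: [324, 143, 304, 1441, 1039]
After projecting period 3:
Births: 304 × 0.213 = 65
10–19: 324 × 0.945 = 306
20–29: 143 × 0.946 = 135
30–39: 304 × 0.946 = 288
40+: 1441 × 0.934 + 1039 × 0.262 = 1346 + 272 = 1618
End of period: [65, 306, 135, 288, 1618]
Scenario A total after 3 periods: 2412
Scenario B projection —
After projecting period 1:
Births: 710 × 0.263 = 187
10–19: 340 × 0.945 = 321
20–29: 1610 × 0.946 = 1523
30–39: 710 × 0.946 = 672
40+: 1410 × 0.934 + 960 × 0.262 = 1317 + 252 = 1569
End of period: [187, 321, 1523, 672, 1569]
After projecting period 2:
Births: 1523 × 0.263 = 401
10–19: 187 × 0.945 = 177
20–29: 321 × 0.946 = 304
30–39: 1523 × 0.946 = 1441
40+: 672 × 0.934 + 1569 × 0.262 = 628 + 411 = 1039
End of period: [401, 177, 304, 1441, 1039]
After projecting period 3:
Births: 304 × 0.263 = 80
10–19: 401 × 0.945 = 379
20–29: 177 × 0.946 = 167
30–39: 304 × 0.946 = 288
40+: 1441 × 0.934 + 1039 × 0.262 = 1346 + 272 = 1618
End of period: [80, 379, 167, 288, 1618]
Scenario B total after 3 periods: 2532
Difference B − A = 2532 − 2412 = 120

120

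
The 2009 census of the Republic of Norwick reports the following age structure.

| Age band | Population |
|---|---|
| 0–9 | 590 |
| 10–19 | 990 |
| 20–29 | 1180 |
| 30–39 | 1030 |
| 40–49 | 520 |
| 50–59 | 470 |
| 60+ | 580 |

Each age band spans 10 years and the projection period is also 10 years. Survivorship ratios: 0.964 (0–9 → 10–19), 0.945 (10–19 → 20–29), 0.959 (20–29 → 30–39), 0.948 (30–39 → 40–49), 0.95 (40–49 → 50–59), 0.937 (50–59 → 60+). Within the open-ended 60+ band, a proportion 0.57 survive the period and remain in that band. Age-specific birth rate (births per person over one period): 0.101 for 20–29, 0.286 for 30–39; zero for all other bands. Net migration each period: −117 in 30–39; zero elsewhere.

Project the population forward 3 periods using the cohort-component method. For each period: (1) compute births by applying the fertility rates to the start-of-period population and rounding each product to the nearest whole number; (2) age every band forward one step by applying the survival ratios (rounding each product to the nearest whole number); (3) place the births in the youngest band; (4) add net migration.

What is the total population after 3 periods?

4461

Period 1:
Births: 1180 × 0.101 = 119, 1030 × 0.286 = 295 → 414
10–19: 590 × 0.964 = 569
20–29: 990 × 0.945 = 936
30–39: 1180 × 0.959 = 1132
40–49: 1030 × 0.948 = 976
50–59: 520 × 0.95 = 494
60+: 470 × 0.937 + 580 × 0.57 = 440 + 331 = 771
Net migration: 30–39 − 117 → 1015
→ [414, 569, 936, 1015, 976, 494, 771]
Period 2:
Births: 936 × 0.101 = 95, 1015 × 0.286 = 290 → 385
10–19: 414 × 0.964 = 399
20–29: 569 × 0.945 = 538
30–39: 936 × 0.959 = 898
40–49: 1015 × 0.948 = 962
50–59: 976 × 0.95 = 927
60+: 494 × 0.937 + 771 × 0.57 = 463 + 439 = 902
Net migration: 30–39 − 117 → 781
→ [385, 399, 538, 781, 962, 927, 902]
Period 3:
Births: 538 × 0.101 = 54, 781 × 0.286 = 223 → 277
10–19: 385 × 0.964 = 371
20–29: 399 × 0.945 = 377
30–39: 538 × 0.959 = 516
40–49: 781 × 0.948 = 740
50–59: 962 × 0.95 = 914
60+: 927 × 0.937 + 902 × 0.57 = 869 + 514 = 1383
Net migration: 30–39 − 117 → 399
→ [277, 371, 377, 399, 740, 914, 1383]
Total after period 3: 277 + 371 + 377 + 399 + 740 + 914 + 1383 = 4461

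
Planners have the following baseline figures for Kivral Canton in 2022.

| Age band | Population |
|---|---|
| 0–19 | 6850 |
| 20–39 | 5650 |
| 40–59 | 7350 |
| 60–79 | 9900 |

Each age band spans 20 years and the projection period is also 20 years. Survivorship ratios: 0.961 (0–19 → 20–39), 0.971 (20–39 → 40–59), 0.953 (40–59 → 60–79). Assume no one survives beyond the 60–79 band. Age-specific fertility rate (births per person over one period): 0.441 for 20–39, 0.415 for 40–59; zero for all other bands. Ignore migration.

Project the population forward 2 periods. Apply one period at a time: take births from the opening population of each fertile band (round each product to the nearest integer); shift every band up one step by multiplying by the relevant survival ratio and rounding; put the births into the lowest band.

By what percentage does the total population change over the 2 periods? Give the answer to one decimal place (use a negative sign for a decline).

Numbering the bands 1..4 from youngest to oldest:
— Period 1 —
Births: 5650 × 0.441 = 2492, 7350 × 0.415 = 3050 → 5542
Band 2: 6850 × 0.961 = 6583
Band 3: 5650 × 0.971 = 5486
Band 4: 7350 × 0.953 = 7005
End of period: [5542, 6583, 5486, 7005]
— Period 2 —
Births: 6583 × 0.441 = 2903, 5486 × 0.415 = 2277 → 5180
Band 2: 5542 × 0.961 = 5326
Band 3: 6583 × 0.971 = 6392
Band 4: 5486 × 0.953 = 5228
End of period: [5180, 5326, 6392, 5228]
Total: 29750 → 22126; change = -7624; percentage change = -25.6%

-25.6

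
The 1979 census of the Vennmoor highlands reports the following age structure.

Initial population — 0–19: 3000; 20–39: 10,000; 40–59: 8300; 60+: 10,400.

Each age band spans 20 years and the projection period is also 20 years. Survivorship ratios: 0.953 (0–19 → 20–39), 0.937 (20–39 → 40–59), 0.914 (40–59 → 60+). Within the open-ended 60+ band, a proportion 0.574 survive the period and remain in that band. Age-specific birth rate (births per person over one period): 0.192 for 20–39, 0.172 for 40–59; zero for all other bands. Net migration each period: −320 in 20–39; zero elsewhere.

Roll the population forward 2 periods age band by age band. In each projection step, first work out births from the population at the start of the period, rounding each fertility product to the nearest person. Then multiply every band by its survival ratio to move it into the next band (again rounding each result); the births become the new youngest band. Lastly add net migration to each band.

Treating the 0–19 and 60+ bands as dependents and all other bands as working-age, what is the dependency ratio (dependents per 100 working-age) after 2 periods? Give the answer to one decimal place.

351.3

Period 1:
Births: 10000 × 0.192 = 1920  |  8300 × 0.172 = 1428 — total 3348
20–39: 3000 × 0.953 = 2859
40–59: 10000 × 0.937 = 9370
60+: 8300 × 0.914 + 10400 × 0.574 = 7586 + 5970 = 13556
Net migration: 20–39 − 320 → 2539
Population now: 0–19=3348, 20–39=2539, 40–59=9370, 60+=13556
Period 2:
Births: 2539 × 0.192 = 487  |  9370 × 0.172 = 1612 — total 2099
20–39: 3348 × 0.953 = 3191
40–59: 2539 × 0.937 = 2379
60+: 9370 × 0.914 + 13556 × 0.574 = 8564 + 7781 = 16345
Net migration: 20–39 − 320 → 2871
Population now: 0–19=2099, 20–39=2871, 40–59=2379, 60+=16345
Dependents (band 0–19 + band 60+) = 2099 + 16345 = 18444; working-age = 5250; ratio = 18444/5250 × 100 = 351.3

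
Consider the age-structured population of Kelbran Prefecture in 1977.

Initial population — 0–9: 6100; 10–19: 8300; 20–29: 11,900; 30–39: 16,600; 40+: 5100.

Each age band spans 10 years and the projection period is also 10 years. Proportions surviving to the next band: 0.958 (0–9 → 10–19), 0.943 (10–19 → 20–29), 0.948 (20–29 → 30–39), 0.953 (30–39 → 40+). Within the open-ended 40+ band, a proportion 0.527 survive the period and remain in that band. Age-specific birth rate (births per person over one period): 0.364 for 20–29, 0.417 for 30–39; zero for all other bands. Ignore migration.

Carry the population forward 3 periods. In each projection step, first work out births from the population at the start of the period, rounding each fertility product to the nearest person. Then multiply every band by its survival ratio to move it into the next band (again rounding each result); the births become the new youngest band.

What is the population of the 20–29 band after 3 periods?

10166

(Bands numbered youngest = 1 to oldest = 5.)
After projecting period 1:
Births: 11900 × 0.364 = 4332 ; 16600 × 0.417 = 6922 → total 11254
Band 2: 6100 × 0.958 = 5844
Band 3: 8300 × 0.943 = 7827
Band 4: 11900 × 0.948 = 11281
Band 5: 16600 × 0.953 + 5100 × 0.527 = 15820 + 2688 = 18508
Population now: 0–9=11254, 10–19=5844, 20–29=7827, 30–39=11281, 40+=18508
After projecting period 2:
Births: 7827 × 0.364 = 2849 ; 11281 × 0.417 = 4704 → total 7553
Band 2: 11254 × 0.958 = 10781
Band 3: 5844 × 0.943 = 5511
Band 4: 7827 × 0.948 = 7420
Band 5: 11281 × 0.953 + 18508 × 0.527 = 10751 + 9754 = 20505
Population now: 0–9=7553, 10–19=10781, 20–29=5511, 30–39=7420, 40+=20505
After projecting period 3:
Births: 5511 × 0.364 = 2006 ; 7420 × 0.417 = 3094 → total 5100
Band 2: 7553 × 0.958 = 7236
Band 3: 10781 × 0.943 = 10166
Band 4: 5511 × 0.948 = 5224
Band 5: 7420 × 0.953 + 20505 × 0.527 = 7071 + 10806 = 17877
Population now: 0–9=5100, 10–19=7236, 20–29=10166, 30–39=5224, 40+=17877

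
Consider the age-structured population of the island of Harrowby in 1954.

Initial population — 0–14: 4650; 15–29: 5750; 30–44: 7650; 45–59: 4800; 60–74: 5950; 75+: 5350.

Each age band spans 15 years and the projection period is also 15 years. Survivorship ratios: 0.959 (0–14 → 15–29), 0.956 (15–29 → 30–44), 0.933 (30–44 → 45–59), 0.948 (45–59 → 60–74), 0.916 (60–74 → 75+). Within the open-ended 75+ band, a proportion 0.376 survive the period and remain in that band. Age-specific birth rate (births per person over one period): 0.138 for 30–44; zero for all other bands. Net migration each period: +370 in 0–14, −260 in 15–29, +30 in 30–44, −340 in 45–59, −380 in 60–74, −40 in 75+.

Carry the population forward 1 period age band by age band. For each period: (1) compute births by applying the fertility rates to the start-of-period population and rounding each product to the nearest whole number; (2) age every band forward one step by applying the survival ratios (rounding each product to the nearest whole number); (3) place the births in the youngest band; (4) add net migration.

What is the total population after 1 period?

29541

After projecting period 1:
Births: 7650 × 0.138 = 1056
15–29: 4650 × 0.959 = 4459
30–44: 5750 × 0.956 = 5497
45–59: 7650 × 0.933 = 7137
60–74: 4800 × 0.948 = 4550
75+: 5950 × 0.916 + 5350 × 0.376 = 5450 + 2012 = 7462
Net migration: 0–14 + 370 → 1426; 15–29 − 260 → 4199; 30–44 + 30 → 5527; 45–59 − 340 → 6797; 60–74 − 380 → 4170; 75+ − 40 → 7422
→ [1426, 4199, 5527, 6797, 4170, 7422]
Total after period 1: 1426 + 4199 + 5527 + 6797 + 4170 + 7422 = 29541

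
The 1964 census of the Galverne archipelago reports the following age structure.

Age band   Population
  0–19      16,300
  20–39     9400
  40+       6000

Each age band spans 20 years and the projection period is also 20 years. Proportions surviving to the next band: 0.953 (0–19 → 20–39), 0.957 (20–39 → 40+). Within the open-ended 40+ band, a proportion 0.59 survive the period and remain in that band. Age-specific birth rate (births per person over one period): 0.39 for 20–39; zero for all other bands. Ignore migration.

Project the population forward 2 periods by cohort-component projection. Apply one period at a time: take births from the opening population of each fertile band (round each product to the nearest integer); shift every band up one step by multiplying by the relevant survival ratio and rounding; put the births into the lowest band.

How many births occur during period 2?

6058

Numbering the bands 1..3 from youngest to oldest:
After projecting period 1:
Births: 9400 × 0.39 = 3666
Band 2: 16300 × 0.953 = 15534
Band 3: 9400 × 0.957 + 6000 × 0.59 = 8996 + 3540 = 12536
Giving 3666 / 15534 / 12536.
After projecting period 2:
Births: 15534 × 0.39 = 6058
Band 2: 3666 × 0.953 = 3494
Band 3: 15534 × 0.957 + 12536 × 0.59 = 14866 + 7396 = 22262
Giving 6058 / 3494 / 22262.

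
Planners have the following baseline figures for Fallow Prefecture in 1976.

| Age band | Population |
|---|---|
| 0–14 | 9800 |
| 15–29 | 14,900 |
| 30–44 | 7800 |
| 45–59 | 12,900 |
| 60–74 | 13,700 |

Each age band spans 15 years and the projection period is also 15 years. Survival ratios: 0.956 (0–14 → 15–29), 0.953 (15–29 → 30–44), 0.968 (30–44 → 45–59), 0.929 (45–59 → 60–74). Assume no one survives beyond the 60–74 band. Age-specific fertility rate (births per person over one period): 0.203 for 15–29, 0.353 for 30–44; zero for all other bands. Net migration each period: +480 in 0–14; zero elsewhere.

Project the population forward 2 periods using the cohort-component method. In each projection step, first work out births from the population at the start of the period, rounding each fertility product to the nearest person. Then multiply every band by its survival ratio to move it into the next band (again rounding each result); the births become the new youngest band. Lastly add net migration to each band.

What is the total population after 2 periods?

(Bands numbered youngest = 1 to oldest = 5.)
After projecting period 1:
Births: 14900 × 0.203 = 3025, 7800 × 0.353 = 2753 → total 5778
Band 2: 9800 × 0.956 = 9369
Band 3: 14900 × 0.953 = 14200
Band 4: 7800 × 0.968 = 7550
Band 5: 12900 × 0.929 = 11984
Net migration: Band 1 + 480 → 6258
Giving 6258 / 9369 / 14200 / 7550 / 11984.
After projecting period 2:
Births: 9369 × 0.203 = 1902, 14200 × 0.353 = 5013 → total 6915
Band 2: 6258 × 0.956 = 5983
Band 3: 9369 × 0.953 = 8929
Band 4: 14200 × 0.968 = 13746
Band 5: 7550 × 0.929 = 7014
Net migration: Band 1 + 480 → 7395
Giving 7395 / 5983 / 8929 / 13746 / 7014.
Total after period 2: 7395 + 5983 + 8929 + 13746 + 7014 = 43067

43067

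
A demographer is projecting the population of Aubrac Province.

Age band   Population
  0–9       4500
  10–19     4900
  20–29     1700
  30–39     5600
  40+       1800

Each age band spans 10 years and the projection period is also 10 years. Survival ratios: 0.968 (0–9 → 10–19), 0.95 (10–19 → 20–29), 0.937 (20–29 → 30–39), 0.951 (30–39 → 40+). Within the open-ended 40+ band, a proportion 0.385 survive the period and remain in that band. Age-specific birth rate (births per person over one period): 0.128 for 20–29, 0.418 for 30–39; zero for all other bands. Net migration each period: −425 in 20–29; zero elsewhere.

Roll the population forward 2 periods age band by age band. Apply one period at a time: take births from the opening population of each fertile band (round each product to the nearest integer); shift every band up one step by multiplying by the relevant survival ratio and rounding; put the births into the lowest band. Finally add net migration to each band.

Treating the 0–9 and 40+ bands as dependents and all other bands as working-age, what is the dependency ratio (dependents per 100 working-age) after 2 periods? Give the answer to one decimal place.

[period 1]
Births: 1700 × 0.128 = 218, 5600 × 0.418 = 2341 → total 2559
10–19: 4500 × 0.968 = 4356
20–29: 4900 × 0.95 = 4655
30–39: 1700 × 0.937 = 1593
40+: 5600 × 0.951 + 1800 × 0.385 = 5326 + 693 = 6019
Net migration: 20–29 − 425 → 4230
Giving 2559 / 4356 / 4230 / 1593 / 6019.
[period 2]
Births: 4230 × 0.128 = 541, 1593 × 0.418 = 666 → total 1207
10–19: 2559 × 0.968 = 2477
20–29: 4356 × 0.95 = 4138
30–39: 4230 × 0.937 = 3964
40+: 1593 × 0.951 + 6019 × 0.385 = 1515 + 2317 = 3832
Net migration: 20–29 − 425 → 3713
Giving 1207 / 2477 / 3713 / 3964 / 3832.
Dependents (band 0–9 + band 40+) = 1207 + 3832 = 5039; working-age = 10154; ratio = 5039/10154 × 100 = 49.6

49.6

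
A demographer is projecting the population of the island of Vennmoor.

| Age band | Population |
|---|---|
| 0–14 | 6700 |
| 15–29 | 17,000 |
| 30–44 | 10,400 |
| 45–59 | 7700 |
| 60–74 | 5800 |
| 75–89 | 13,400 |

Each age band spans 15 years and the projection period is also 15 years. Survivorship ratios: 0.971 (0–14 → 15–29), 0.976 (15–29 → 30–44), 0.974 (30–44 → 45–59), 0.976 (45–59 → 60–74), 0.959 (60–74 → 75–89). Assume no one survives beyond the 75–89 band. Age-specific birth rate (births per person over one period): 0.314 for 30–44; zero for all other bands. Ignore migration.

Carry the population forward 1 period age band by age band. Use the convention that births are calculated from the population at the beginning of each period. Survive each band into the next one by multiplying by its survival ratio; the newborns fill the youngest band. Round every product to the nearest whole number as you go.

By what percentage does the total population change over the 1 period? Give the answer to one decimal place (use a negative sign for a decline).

[period 1]
Births: 10400 × 0.314 = 3266
15–29: 6700 × 0.971 = 6506
30–44: 17000 × 0.976 = 16592
45–59: 10400 × 0.974 = 10130
60–74: 7700 × 0.976 = 7515
75–89: 5800 × 0.959 = 5562
End of period: [3266, 6506, 16592, 10130, 7515, 5562]
Total: 61000 → 49571; change = -11429; percentage change = -18.7%

-18.7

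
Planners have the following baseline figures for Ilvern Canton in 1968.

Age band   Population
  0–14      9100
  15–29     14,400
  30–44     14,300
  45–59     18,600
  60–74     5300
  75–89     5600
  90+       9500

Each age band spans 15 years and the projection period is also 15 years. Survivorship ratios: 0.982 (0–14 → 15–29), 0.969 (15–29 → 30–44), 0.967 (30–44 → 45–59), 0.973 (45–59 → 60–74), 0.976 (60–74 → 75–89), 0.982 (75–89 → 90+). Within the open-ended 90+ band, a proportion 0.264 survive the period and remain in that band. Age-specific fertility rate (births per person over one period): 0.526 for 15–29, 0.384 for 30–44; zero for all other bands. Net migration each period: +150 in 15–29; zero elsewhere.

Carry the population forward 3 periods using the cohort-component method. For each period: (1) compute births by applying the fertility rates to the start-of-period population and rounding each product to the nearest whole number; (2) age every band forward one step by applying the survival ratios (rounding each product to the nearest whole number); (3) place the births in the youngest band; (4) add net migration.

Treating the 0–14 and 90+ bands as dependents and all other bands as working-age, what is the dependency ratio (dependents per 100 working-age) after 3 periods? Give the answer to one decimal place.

(Bands numbered youngest = 1 to oldest = 7.)
— Period 1 —
Births: 14400 * 0.526 = 7574  |  14300 * 0.384 = 5491 → 13065
Band 2: 9100 * 0.982 = 8936
Band 3: 14400 * 0.969 = 13954
Band 4: 14300 * 0.967 = 13828
Band 5: 18600 * 0.973 = 18098
Band 6: 5300 * 0.976 = 5173
Band 7: 5600 * 0.982 + 9500 * 0.264 = 5499 + 2508 = 8007
Net migration: Band 2 + 150 → 9086
End of period: [13065, 9086, 13954, 13828, 18098, 5173, 8007]
— Period 2 —
Births: 9086 * 0.526 = 4779  |  13954 * 0.384 = 5358 → 10137
Band 2: 13065 * 0.982 = 12830
Band 3: 9086 * 0.969 = 8804
Band 4: 13954 * 0.967 = 13494
Band 5: 13828 * 0.973 = 13455
Band 6: 18098 * 0.976 = 17664
Band 7: 5173 * 0.982 + 8007 * 0.264 = 5080 + 2114 = 7194
Net migration: Band 2 + 150 → 12980
End of period: [10137, 12980, 8804, 13494, 13455, 17664, 7194]
— Period 3 —
Births: 12980 * 0.526 = 6827  |  8804 * 0.384 = 3381 → 10208
Band 2: 10137 * 0.982 = 9955
Band 3: 12980 * 0.969 = 12578
Band 4: 8804 * 0.967 = 8513
Band 5: 13494 * 0.973 = 13130
Band 6: 13455 * 0.976 = 13132
Band 7: 17664 * 0.982 + 7194 * 0.264 = 17346 + 1899 = 19245
Net migration: Band 2 + 150 → 10105
End of period: [10208, 10105, 12578, 8513, 13130, 13132, 19245]
Dependents (band 0–14 + band 90+) = 10208 + 19245 = 29453; working-age = 57458; ratio = 29453/57458 × 100 = 51.3

51.3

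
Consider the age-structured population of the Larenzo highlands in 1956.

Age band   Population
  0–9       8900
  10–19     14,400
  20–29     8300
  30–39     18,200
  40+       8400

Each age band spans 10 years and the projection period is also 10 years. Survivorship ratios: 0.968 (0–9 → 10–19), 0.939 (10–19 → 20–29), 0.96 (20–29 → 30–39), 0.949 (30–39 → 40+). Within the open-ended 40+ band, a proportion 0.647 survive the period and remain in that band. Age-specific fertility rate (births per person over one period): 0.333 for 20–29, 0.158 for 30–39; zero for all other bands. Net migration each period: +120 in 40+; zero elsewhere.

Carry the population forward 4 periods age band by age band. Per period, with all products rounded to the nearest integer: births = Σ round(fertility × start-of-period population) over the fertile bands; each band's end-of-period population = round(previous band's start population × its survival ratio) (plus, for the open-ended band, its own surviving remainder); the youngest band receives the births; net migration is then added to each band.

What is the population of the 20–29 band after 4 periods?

5238

Call the groups 1 to 5, youngest first.
— Period 1 —
Births: 8300 × 0.333 = 2764, 18200 × 0.158 = 2876 → total 5640
Group 2: 8900 × 0.968 = 8615
Group 3: 14400 × 0.939 = 13522
Group 4: 8300 × 0.96 = 7968
Group 5: 18200 × 0.949 + 8400 × 0.647 = 17272 + 5435 = 22707
Net migration: Group 5 + 120 → 22827
→ [5640, 8615, 13522, 7968, 22827]
— Period 2 —
Births: 13522 × 0.333 = 4503, 7968 × 0.158 = 1259 → total 5762
Group 2: 5640 × 0.968 = 5460
Group 3: 8615 × 0.939 = 8089
Group 4: 13522 × 0.96 = 12981
Group 5: 7968 × 0.949 + 22827 × 0.647 = 7562 + 14769 = 22331
Net migration: Group 5 + 120 → 22451
→ [5762, 5460, 8089, 12981, 22451]
— Period 3 —
Births: 8089 × 0.333 = 2694, 12981 × 0.158 = 2051 → total 4745
Group 2: 5762 × 0.968 = 5578
Group 3: 5460 × 0.939 = 5127
Group 4: 8089 × 0.96 = 7765
Group 5: 12981 × 0.949 + 22451 × 0.647 = 12319 + 14526 = 26845
Net migration: Group 5 + 120 → 26965
→ [4745, 5578, 5127, 7765, 26965]
— Period 4 —
Births: 5127 × 0.333 = 1707, 7765 × 0.158 = 1227 → total 2934
Group 2: 4745 × 0.968 = 4593
Group 3: 5578 × 0.939 = 5238
Group 4: 5127 × 0.96 = 4922
Group 5: 7765 × 0.949 + 26965 × 0.647 = 7369 + 17446 = 24815
Net migration: Group 5 + 120 → 24935
→ [2934, 4593, 5238, 4922, 24935]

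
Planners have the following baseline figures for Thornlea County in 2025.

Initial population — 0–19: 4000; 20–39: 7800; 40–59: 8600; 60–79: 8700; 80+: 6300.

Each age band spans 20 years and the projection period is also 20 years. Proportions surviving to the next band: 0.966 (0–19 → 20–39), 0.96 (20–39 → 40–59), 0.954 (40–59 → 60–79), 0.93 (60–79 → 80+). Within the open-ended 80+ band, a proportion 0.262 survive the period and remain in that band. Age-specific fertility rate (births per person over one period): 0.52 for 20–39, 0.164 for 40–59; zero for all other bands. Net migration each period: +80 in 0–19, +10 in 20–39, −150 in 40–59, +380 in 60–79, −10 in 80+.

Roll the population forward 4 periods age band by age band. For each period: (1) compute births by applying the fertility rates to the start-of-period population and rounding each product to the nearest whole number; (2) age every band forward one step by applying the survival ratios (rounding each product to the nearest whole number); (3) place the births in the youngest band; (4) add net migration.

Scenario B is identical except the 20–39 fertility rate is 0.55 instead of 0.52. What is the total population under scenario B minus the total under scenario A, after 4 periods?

Let band 1 be 0–19 through band 5 = 80+.
[period 1]
Births: 7800 × 0.52 = 4056, 8600 × 0.164 = 1410 → 5466
Band 2: 4000 × 0.966 = 3864
Band 3: 7800 × 0.96 = 7488
Band 4: 8600 × 0.954 = 8204
Band 5: 8700 × 0.93 + 6300 × 0.262 = 8091 + 1651 = 9742
Net migration: Band 1 + 80 → 5546; Band 2 + 10 → 3874; Band 3 − 150 → 7338; Band 4 + 380 → 8584; Band 5 − 10 → 9732
Population now: 0–19=5546, 20–39=3874, 40–59=7338, 60–79=8584, 80+=9732
[period 2]
Births: 3874 × 0.52 = 2014, 7338 × 0.164 = 1203 → 3217
Band 2: 5546 × 0.966 = 5357
Band 3: 3874 × 0.96 = 3719
Band 4: 7338 × 0.954 = 7000
Band 5: 8584 × 0.93 + 9732 × 0.262 = 7983 + 2550 = 10533
Net migration: Band 1 + 80 → 3297; Band 2 + 10 → 5367; Band 3 − 150 → 3569; Band 4 + 380 → 7380; Band 5 − 10 → 10523
Population now: 0–19=3297, 20–39=5367, 40–59=3569, 60–79=7380, 80+=10523
[period 3]
Births: 5367 × 0.52 = 2791, 3569 × 0.164 = 585 → 3376
Band 2: 3297 × 0.966 = 3185
Band 3: 5367 × 0.96 = 5152
Band 4: 3569 × 0.954 = 3405
Band 5: 7380 × 0.93 + 10523 × 0.262 = 6863 + 2757 = 9620
Net migration: Band 1 + 80 → 3456; Band 2 + 10 → 3195; Band 3 − 150 → 5002; Band 4 + 380 → 3785; Band 5 − 10 → 9610
Population now: 0–19=3456, 20–39=3195, 40–59=5002, 60–79=3785, 80+=9610
[period 4]
Births: 3195 × 0.52 = 1661, 5002 × 0.164 = 820 → 2481
Band 2: 3456 × 0.966 = 3338
Band 3: 3195 × 0.96 = 3067
Band 4: 5002 × 0.954 = 4772
Band 5: 3785 × 0.93 + 9610 × 0.262 = 3520 + 2518 = 6038
Net migration: Band 1 + 80 → 2561; Band 2 + 10 → 3348; Band 3 − 150 → 2917; Band 4 + 380 → 5152; Band 5 − 10 → 6028
Population now: 0–19=2561, 20–39=3348, 40–59=2917, 60–79=5152, 80+=6028
Scenario A total after 4 periods: 20006
Scenario B projection —
[period 1]
Births: 7800 × 0.55 = 4290, 8600 × 0.164 = 1410 → 5700
Band 2: 4000 × 0.966 = 3864
Band 3: 7800 × 0.96 = 7488
Band 4: 8600 × 0.954 = 8204
Band 5: 8700 × 0.93 + 6300 × 0.262 = 8091 + 1651 = 9742
Net migration: Band 1 + 80 → 5780; Band 2 + 10 → 3874; Band 3 − 150 → 7338; Band 4 + 380 → 8584; Band 5 − 10 → 9732
Population now: 0–19=5780, 20–39=3874, 40–59=7338, 60–79=8584, 80+=9732
[period 2]
Births: 3874 × 0.55 = 2131, 7338 × 0.164 = 1203 → 3334
Band 2: 5780 × 0.966 = 5583
Band 3: 3874 × 0.96 = 3719
Band 4: 7338 × 0.954 = 7000
Band 5: 8584 × 0.93 + 9732 × 0.262 = 7983 + 2550 = 10533
Net migration: Band 1 + 80 → 3414; Band 2 + 10 → 5593; Band 3 − 150 → 3569; Band 4 + 380 → 7380; Band 5 − 10 → 10523
Population now: 0–19=3414, 20–39=5593, 40–59=3569, 60–79=7380, 80+=10523
[period 3]
Births: 5593 × 0.55 = 3076, 3569 × 0.164 = 585 → 3661
Band 2: 3414 × 0.966 = 3298
Band 3: 5593 × 0.96 = 5369
Band 4: 3569 × 0.954 = 3405
Band 5: 7380 × 0.93 + 10523 × 0.262 = 6863 + 2757 = 9620
Net migration: Band 1 + 80 → 3741; Band 2 + 10 → 3308; Band 3 − 150 → 5219; Band 4 + 380 → 3785; Band 5 − 10 → 9610
Population now: 0–19=3741, 20–39=3308, 40–59=5219, 60–79=3785, 80+=9610
[period 4]
Births: 3308 × 0.55 = 1819, 5219 × 0.164 = 856 → 2675
Band 2: 3741 × 0.966 = 3614
Band 3: 3308 × 0.96 = 3176
Band 4: 5219 × 0.954 = 4979
Band 5: 3785 × 0.93 + 9610 × 0.262 = 3520 + 2518 = 6038
Net migration: Band 1 + 80 → 2755; Band 2 + 10 → 3624; Band 3 − 150 → 3026; Band 4 + 380 → 5359; Band 5 − 10 → 6028
Population now: 0–19=2755, 20–39=3624, 40–59=3026, 60–79=5359, 80+=6028
Scenario B total after 4 periods: 20792
Difference B − A = 20792 − 20006 = 786

786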